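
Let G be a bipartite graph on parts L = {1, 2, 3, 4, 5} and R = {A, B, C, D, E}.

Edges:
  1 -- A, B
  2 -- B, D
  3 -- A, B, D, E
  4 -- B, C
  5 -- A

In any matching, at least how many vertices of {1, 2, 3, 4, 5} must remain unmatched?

0

For example, pair 1→B, 2→D, 3→E, 4→C, 5→A.
All 5 left vertices are matched, so no larger matching exists.
That matches 5 of the 5, leaving 0 unmatched; no matching can do better.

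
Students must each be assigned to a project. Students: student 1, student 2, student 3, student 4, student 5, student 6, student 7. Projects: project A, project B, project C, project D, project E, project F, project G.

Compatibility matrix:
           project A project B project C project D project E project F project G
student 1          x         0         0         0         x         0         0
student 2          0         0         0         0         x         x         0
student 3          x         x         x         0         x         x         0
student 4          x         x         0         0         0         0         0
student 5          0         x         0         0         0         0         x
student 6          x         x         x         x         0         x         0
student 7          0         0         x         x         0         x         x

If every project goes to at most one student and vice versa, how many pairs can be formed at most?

For example, pair student 1→project E, student 2→project F, student 3→project C, student 4→project A, student 5→project B, student 6→project D, student 7→project G.
All 7 students are matched, so no larger matching exists.

7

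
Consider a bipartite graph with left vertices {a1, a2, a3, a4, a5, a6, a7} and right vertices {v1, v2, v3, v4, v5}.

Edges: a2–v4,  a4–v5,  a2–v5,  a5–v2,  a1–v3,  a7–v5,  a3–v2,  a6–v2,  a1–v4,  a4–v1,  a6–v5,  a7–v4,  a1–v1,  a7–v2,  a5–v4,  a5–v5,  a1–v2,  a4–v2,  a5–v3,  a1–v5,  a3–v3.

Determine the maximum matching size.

5

For example, pair a1-v4, a2-v5, a3-v3, a4-v1, a5-v2.
The set {a1, a2, a3, a4, a5, a6, a7} has only 5 neighbours ({v1, v2, v3, v4, v5}), so by Hall's theorem at most 5 of the 7 left vertices can be matched.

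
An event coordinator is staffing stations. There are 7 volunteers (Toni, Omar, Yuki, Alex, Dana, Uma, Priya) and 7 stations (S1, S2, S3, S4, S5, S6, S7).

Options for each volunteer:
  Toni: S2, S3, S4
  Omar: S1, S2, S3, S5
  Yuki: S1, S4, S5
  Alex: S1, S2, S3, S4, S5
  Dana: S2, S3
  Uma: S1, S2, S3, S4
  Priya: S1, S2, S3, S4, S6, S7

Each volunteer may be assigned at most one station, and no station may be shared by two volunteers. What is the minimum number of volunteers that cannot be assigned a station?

A valid assignment of size 6: Toni→S4, Omar→S1, Yuki→S5, Alex→S3, Dana→S2, Priya→S7.
The set {Toni, Omar, Yuki, Alex, Dana, Uma} has only 5 neighbours ({S1, S2, S3, S4, S5}), so by Hall's theorem at most 6 of the 7 volunteers can be matched.
That matches 6 of the 7, leaving 1 unmatched; no matching can do better.

1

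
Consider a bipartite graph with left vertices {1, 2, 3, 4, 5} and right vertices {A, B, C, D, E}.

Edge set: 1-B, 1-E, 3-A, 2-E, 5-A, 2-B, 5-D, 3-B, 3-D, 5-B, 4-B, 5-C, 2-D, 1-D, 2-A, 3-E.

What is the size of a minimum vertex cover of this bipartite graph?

5

A maximum matching has 5 edges (e.g. 1–D, 2–A, 3–E, 4–B, 5–C).
By König's theorem the minimum vertex cover has the same size. One such cover is {1, 2, 3, 4, 5}.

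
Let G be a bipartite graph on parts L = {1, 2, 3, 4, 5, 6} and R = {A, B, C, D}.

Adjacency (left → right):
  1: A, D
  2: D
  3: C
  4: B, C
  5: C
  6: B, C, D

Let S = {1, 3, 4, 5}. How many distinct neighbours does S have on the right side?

The union of neighbours of {1, 3, 4, 5} is {A, B, C, D}, which has 4 elements.
Since |N(S)| = 4 ≥ |S| = 4, Hall's condition holds for this subset.

4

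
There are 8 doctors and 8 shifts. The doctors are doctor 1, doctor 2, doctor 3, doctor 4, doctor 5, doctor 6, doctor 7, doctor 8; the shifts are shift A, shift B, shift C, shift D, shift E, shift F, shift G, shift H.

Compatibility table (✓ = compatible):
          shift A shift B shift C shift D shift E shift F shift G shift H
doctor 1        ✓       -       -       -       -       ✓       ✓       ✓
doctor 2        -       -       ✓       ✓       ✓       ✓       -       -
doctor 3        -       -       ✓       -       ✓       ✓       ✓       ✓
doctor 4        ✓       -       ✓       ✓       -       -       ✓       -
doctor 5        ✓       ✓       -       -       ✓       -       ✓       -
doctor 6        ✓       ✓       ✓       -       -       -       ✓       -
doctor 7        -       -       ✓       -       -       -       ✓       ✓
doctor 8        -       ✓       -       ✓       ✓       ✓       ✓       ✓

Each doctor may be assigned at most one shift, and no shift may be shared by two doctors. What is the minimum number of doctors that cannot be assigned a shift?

One maximum matching: doctor 1→shift A, doctor 2→shift D, doctor 3→shift F, doctor 4→shift C, doctor 5→shift E, doctor 6→shift B, doctor 7→shift H, doctor 8→shift G.
This saturates every doctor, so 8 is the maximum.
That matches 8 of the 8, leaving 0 unmatched; no matching can do better.

0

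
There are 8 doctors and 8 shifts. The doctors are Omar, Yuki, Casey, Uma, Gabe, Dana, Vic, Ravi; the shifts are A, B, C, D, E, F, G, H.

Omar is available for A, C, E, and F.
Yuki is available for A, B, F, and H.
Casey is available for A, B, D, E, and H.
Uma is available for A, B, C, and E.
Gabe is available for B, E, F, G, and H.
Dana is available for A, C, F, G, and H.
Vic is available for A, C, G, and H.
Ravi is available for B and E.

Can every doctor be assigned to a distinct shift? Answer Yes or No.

A valid assignment of size 8: Omar–C, Yuki–F, Casey–D, Uma–E, Gabe–H, Dana–A, Vic–G, Ravi–B.
Every doctor is matched, so this is a perfect matching.

Yes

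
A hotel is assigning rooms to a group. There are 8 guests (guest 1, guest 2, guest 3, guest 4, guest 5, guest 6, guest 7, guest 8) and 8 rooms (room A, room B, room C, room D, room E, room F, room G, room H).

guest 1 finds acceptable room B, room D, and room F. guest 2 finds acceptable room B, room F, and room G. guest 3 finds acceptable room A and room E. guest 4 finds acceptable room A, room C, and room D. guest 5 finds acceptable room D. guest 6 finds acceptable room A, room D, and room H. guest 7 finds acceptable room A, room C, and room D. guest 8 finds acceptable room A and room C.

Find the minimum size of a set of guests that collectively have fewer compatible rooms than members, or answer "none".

4

Take S = {guest 4, guest 5, guest 7, guest 8}. Its neighbourhood is {room A, room C, room D}, so |N(S)| = 3 < |S| = 4.
Every subset of size less than 4 has at least as many neighbours as members, so 4 is the minimum.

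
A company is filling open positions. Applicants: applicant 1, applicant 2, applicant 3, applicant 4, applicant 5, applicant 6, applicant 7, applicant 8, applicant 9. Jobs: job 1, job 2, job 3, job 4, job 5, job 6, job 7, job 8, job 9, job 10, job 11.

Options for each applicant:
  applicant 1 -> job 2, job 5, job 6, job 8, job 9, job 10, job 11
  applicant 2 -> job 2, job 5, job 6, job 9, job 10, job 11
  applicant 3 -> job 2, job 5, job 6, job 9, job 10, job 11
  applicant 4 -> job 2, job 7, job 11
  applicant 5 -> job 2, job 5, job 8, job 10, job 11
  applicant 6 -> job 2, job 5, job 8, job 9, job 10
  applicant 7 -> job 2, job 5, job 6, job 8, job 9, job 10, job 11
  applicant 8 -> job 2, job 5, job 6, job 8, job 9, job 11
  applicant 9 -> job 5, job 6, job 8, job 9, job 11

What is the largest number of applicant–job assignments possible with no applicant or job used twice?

8

One maximum matching: applicant 1→job 2, applicant 2→job 10, applicant 3→job 6, applicant 4→job 7, applicant 5→job 11, applicant 6→job 8, applicant 7→job 5, applicant 8→job 9.
The set {applicant 1, applicant 2, applicant 3, applicant 5, applicant 6, applicant 7, applicant 8, applicant 9} has only 7 neighbours ({job 10, job 11, job 2, job 5, job 6, job 8, job 9}), so by Hall's theorem at most 8 of the 9 applicants can be matched.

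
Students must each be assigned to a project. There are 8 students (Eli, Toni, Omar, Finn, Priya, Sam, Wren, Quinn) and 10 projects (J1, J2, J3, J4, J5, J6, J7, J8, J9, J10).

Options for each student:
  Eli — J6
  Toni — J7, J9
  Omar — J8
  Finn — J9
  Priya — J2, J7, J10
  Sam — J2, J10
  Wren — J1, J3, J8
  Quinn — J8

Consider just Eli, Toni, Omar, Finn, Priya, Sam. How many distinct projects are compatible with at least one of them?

6

The union of neighbours of {Eli, Toni, Omar, Finn, Priya, Sam} is {J2, J6, J7, J8, J9, J10}, which has 6 elements.
Since |N(S)| = 6 ≥ |S| = 6, Hall's condition holds for this subset.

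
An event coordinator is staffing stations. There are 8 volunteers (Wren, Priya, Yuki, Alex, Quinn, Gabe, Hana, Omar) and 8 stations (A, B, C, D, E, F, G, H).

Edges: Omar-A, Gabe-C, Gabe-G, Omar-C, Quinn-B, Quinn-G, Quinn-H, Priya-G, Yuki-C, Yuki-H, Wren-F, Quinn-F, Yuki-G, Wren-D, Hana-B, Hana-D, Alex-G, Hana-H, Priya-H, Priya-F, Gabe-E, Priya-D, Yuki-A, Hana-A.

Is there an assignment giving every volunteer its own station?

A valid assignment of size 8: Wren–D, Priya–F, Yuki–H, Alex–G, Quinn–B, Gabe–E, Hana–A, Omar–C.
Every volunteer is matched, so this is a perfect matching.

Yes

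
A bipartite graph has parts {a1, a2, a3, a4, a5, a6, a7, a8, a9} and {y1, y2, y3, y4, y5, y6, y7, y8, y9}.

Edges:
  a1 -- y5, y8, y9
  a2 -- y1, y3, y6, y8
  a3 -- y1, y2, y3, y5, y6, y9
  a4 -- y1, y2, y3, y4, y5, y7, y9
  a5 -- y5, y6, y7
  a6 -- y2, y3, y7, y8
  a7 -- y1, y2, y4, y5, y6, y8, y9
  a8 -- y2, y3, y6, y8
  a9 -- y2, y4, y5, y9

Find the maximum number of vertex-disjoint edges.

A valid assignment of size 9: a1–y5, a2–y1, a3–y9, a4–y4, a5–y7, a6–y3, a7–y6, a8–y8, a9–y2.
This saturates every left vertex, so 9 is the maximum.

9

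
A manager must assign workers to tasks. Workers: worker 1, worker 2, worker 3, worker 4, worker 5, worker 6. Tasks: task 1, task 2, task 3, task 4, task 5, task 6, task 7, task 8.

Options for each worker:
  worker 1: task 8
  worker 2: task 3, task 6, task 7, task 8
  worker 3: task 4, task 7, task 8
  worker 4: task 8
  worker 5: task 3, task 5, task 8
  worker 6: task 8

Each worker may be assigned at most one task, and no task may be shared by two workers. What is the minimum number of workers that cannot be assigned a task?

2

For example, pair worker 1→task 8, worker 2→task 6, worker 3→task 7, worker 5→task 5.
The set {worker 1, worker 4, worker 6} has only 1 neighbour ({task 8}), so by Hall's theorem at most 4 of the 6 workers can be matched.
That matches 4 of the 6, leaving 2 unmatched; no matching can do better.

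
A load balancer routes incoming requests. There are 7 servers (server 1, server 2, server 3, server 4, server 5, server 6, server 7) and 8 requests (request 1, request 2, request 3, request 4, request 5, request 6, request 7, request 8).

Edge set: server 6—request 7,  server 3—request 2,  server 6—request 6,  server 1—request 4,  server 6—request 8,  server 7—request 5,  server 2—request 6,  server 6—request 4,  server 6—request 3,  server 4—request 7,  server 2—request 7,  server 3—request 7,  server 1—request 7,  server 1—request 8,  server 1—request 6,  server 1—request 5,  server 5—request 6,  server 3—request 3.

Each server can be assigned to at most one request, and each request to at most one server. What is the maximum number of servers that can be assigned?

6

A valid assignment of size 6: server 1–request 4, server 2–request 6, server 3–request 2, server 4–request 7, server 6–request 3, server 7–request 5.
The set {server 2, server 4, server 5} has only 2 neighbours ({request 6, request 7}), so by Hall's theorem at most 6 of the 7 servers can be matched.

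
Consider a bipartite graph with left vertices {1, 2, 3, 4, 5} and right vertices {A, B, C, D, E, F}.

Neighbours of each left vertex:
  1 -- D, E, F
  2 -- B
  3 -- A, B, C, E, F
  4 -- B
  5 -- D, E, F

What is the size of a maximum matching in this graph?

One maximum matching: 1→D, 2→B, 3→A, 5→E.
The set {2, 4} has only 1 neighbour ({B}), so by Hall's theorem at most 4 of the 5 left vertices can be matched.

4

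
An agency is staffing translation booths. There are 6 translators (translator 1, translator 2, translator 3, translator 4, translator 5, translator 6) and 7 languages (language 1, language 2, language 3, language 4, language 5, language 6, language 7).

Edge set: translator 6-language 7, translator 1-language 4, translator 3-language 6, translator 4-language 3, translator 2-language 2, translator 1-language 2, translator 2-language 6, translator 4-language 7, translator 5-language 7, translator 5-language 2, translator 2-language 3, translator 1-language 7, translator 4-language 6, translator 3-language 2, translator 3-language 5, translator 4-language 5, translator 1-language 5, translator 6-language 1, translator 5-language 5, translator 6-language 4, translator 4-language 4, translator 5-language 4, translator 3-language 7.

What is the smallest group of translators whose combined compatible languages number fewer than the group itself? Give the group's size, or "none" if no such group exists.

A matching saturating every translator exists, for instance translator 1→language 5, translator 2→language 3, translator 3→language 6, translator 4→language 4, translator 5→language 2, translator 6→language 7.
By Hall's marriage theorem, this means |N(S)| ≥ |S| for every subset S, so no violating subset exists.

none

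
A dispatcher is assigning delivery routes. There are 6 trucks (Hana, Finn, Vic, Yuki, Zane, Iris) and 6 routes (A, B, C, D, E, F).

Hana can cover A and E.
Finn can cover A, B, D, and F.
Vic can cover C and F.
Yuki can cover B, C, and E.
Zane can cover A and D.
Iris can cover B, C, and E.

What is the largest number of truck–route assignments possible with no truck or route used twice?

A valid assignment of size 6: Hana–A, Finn–F, Vic–C, Yuki–E, Zane–D, Iris–B.
All 6 trucks are matched, so no larger matching exists.

6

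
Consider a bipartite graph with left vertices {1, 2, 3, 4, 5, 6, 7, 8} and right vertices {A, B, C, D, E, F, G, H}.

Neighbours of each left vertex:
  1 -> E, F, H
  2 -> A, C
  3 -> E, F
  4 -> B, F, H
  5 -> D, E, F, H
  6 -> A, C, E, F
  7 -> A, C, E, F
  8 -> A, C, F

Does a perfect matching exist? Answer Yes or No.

No

The set {2, 3, 6, 7, 8} has only 4 neighbours ({A, C, E, F}), so by Hall's theorem at most 7 of the 8 left vertices can be matched.
Hence no matching covers every left vertex.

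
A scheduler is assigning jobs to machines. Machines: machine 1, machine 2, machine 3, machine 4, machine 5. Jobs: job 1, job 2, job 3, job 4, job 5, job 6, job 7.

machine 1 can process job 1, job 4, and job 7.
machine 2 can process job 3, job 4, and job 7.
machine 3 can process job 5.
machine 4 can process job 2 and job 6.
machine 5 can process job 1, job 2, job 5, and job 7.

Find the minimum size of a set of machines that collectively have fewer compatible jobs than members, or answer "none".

A matching saturating every machine exists, for instance machine 1→job 1, machine 2→job 3, machine 3→job 5, machine 4→job 6, machine 5→job 2.
By Hall's marriage theorem, this means |N(S)| ≥ |S| for every subset S, so no violating subset exists.

none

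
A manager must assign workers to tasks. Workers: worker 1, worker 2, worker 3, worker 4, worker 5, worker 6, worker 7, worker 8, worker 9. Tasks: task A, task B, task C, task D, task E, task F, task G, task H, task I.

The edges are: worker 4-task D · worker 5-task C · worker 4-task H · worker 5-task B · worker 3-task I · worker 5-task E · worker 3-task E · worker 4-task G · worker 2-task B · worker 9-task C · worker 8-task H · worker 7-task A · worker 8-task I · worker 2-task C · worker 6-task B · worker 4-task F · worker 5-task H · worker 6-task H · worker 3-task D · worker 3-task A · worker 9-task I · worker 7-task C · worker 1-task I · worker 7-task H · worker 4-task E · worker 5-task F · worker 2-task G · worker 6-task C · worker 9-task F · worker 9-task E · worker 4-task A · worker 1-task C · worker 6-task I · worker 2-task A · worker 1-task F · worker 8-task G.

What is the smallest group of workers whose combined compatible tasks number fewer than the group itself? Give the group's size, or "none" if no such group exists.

none

A matching saturating every worker exists, for instance worker 1→task F, worker 2→task G, worker 3→task D, worker 4→task A, worker 5→task C, worker 6→task B, worker 7→task H, worker 8→task I, worker 9→task E.
By Hall's marriage theorem, this means |N(S)| ≥ |S| for every subset S, so no violating subset exists.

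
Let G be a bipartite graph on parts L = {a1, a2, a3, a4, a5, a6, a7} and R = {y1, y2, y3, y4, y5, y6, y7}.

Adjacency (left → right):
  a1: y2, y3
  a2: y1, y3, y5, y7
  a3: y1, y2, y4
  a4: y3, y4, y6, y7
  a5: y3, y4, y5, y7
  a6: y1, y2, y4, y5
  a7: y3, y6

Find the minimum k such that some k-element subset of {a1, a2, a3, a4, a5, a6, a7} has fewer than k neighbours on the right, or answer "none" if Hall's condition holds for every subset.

A matching saturating every left vertex exists, for instance a1→y2, a2→y7, a3→y1, a4→y6, a5→y4, a6→y5, a7→y3.
By Hall's marriage theorem, this means |N(S)| ≥ |S| for every subset S, so no violating subset exists.

none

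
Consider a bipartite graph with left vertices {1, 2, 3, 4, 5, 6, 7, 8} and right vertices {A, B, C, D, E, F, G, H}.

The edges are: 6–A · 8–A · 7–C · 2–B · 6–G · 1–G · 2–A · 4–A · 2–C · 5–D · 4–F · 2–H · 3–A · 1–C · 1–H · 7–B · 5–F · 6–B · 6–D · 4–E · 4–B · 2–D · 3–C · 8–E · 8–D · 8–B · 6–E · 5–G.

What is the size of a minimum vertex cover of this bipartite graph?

8

A maximum matching has 8 edges (e.g. 1–G, 2–H, 3–A, 4–F, 5–D, 6–E, 7–C, 8–B).
By König's theorem the minimum vertex cover has the same size. One such cover is {1, 2, 3, 4, 5, 6, 7, 8}.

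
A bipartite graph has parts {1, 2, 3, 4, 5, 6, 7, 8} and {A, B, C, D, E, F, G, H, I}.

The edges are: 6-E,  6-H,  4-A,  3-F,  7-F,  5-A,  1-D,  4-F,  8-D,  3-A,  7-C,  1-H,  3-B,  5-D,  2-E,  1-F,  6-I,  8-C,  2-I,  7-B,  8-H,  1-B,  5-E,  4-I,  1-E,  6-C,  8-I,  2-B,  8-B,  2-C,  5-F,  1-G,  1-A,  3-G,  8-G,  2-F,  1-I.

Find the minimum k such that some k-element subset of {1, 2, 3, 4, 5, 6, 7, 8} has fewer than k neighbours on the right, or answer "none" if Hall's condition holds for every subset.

none

A matching saturating every left vertex exists, for instance 1→A, 2→E, 3→F, 4→I, 5→D, 6→C, 7→B, 8→G.
By Hall's marriage theorem, this means |N(S)| ≥ |S| for every subset S, so no violating subset exists.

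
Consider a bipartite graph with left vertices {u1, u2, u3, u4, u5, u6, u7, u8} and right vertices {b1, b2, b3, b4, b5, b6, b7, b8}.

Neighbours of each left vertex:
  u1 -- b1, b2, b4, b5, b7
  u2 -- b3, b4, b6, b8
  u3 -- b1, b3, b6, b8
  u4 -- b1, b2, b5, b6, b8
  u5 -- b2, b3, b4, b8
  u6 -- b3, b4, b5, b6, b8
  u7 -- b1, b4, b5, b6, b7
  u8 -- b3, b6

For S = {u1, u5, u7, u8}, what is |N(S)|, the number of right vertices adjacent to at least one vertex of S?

8

The union of neighbours of {u1, u5, u7, u8} is {b1, b2, b3, b4, b5, b6, b7, b8}, which has 8 elements.
Since |N(S)| = 8 ≥ |S| = 4, Hall's condition holds for this subset.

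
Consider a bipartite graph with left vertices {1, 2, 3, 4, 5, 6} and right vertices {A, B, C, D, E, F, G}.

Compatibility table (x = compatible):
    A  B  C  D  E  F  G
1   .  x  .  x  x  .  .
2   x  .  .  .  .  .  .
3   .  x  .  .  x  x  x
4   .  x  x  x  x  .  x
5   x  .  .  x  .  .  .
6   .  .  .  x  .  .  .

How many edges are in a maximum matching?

5

One maximum matching: 1–E, 2–A, 3–B, 4–G, 5–D.
The set {2, 5, 6} has only 2 neighbours ({A, D}), so by Hall's theorem at most 5 of the 6 left vertices can be matched.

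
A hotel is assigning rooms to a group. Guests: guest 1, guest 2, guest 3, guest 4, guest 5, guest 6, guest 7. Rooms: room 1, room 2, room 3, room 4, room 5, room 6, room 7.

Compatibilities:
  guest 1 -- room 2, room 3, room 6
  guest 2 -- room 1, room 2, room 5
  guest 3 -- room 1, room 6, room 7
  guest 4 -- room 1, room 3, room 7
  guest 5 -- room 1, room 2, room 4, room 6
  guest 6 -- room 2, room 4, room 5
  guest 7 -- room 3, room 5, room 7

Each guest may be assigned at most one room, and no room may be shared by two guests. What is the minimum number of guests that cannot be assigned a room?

For example, pair guest 1→room 6, guest 2→room 5, guest 3→room 1, guest 4→room 3, guest 5→room 2, guest 6→room 4, guest 7→room 7.
This saturates every guest, so 7 is the maximum.
That matches 7 of the 7, leaving 0 unmatched; no matching can do better.

0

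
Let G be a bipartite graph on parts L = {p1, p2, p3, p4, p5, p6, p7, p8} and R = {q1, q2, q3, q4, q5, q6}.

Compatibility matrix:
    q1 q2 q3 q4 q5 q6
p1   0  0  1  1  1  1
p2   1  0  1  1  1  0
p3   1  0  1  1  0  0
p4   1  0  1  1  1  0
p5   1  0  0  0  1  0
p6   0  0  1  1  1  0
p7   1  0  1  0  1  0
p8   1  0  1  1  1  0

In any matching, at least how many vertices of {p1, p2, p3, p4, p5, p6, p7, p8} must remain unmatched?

For example, pair p1–q6, p2–q4, p3–q1, p4–q3, p5–q5.
The set {p2, p3, p4, p5, p6, p7, p8} has only 4 neighbours ({q1, q3, q4, q5}), so by Hall's theorem at most 5 of the 8 left vertices can be matched.
That matches 5 of the 8, leaving 3 unmatched; no matching can do better.

3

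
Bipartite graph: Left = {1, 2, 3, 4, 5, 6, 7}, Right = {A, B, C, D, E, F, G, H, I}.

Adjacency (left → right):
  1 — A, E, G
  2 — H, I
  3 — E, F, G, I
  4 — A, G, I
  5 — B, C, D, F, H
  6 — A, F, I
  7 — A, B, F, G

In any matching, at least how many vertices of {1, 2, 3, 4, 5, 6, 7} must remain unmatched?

0

For example, pair 1-G, 2-I, 3-E, 4-A, 5-H, 6-F, 7-B.
This saturates every left vertex, so 7 is the maximum.
That matches 7 of the 7, leaving 0 unmatched; no matching can do better.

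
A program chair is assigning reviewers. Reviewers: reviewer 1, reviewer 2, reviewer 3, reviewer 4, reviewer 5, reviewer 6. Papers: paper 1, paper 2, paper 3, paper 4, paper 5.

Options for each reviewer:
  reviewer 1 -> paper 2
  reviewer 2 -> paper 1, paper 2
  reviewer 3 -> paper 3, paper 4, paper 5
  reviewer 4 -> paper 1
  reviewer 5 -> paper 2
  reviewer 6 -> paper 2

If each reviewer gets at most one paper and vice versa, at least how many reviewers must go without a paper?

One maximum matching: reviewer 1–paper 2, reviewer 2–paper 1, reviewer 3–paper 4.
The set {reviewer 1, reviewer 2, reviewer 4, reviewer 5, reviewer 6} has only 2 neighbours ({paper 1, paper 2}), so by Hall's theorem at most 3 of the 6 reviewers can be matched.
That matches 3 of the 6, leaving 3 unmatched; no matching can do better.

3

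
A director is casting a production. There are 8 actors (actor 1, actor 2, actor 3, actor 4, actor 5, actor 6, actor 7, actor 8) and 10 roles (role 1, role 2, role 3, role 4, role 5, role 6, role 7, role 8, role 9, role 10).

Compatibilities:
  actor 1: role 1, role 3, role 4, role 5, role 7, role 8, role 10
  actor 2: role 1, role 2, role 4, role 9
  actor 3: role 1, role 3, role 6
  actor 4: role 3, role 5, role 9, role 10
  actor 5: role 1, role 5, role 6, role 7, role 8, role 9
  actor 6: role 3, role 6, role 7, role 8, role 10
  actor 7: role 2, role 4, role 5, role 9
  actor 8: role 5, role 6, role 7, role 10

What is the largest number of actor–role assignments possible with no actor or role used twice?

8

A valid assignment of size 8: actor 1-role 3, actor 2-role 1, actor 3-role 6, actor 4-role 5, actor 5-role 7, actor 6-role 8, actor 7-role 2, actor 8-role 10.
All 8 actors are matched, so no larger matching exists.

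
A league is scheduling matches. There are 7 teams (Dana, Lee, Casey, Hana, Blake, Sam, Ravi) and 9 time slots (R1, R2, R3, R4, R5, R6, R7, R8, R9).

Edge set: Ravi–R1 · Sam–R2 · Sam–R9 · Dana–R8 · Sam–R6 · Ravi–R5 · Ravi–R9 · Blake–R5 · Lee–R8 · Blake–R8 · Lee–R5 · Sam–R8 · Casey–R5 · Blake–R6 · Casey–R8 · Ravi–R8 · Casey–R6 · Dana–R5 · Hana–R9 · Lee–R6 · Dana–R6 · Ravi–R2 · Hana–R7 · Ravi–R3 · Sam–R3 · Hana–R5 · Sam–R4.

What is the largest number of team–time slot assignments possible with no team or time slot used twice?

6

For example, pair Dana→R6, Lee→R5, Casey→R8, Hana→R7, Sam→R3, Ravi→R9.
The set {Dana, Lee, Casey, Blake} has only 3 neighbours ({R5, R6, R8}), so by Hall's theorem at most 6 of the 7 teams can be matched.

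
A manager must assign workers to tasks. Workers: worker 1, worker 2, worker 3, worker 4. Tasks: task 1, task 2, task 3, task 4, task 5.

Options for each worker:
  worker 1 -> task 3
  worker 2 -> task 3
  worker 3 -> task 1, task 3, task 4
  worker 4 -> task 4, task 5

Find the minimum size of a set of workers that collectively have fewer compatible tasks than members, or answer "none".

2

Take S = {worker 1, worker 2}. Its neighbourhood is {task 3}, so |N(S)| = 1 < |S| = 2.
No single vertex violates Hall's condition since each has at least one neighbour, so 2 is the minimum.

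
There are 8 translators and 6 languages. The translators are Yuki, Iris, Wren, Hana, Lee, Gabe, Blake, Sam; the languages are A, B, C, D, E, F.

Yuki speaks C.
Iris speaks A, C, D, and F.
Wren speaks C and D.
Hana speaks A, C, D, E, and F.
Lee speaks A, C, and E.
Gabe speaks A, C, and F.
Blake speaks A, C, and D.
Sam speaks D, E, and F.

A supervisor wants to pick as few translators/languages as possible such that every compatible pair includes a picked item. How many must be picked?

The 5 edges Yuki–C, Iris–F, Wren–D, Hana–A, Lee–E form a matching, so any vertex cover needs at least 5 vertices (one per matched edge).
Conversely {A, C, D, E, F} meets every edge and has exactly 5 vertices, so 5 is optimal.

5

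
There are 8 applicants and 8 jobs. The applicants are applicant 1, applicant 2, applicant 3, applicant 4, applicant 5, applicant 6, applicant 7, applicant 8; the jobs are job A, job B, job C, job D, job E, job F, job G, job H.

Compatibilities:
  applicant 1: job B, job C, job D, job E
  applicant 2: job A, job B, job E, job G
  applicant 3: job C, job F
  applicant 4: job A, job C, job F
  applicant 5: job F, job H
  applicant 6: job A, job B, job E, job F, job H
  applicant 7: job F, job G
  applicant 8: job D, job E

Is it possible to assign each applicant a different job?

Yes

A valid assignment of size 8: applicant 1→job E, applicant 2→job A, applicant 3→job C, applicant 4→job F, applicant 5→job H, applicant 6→job B, applicant 7→job G, applicant 8→job D.
All 8 applicants are covered.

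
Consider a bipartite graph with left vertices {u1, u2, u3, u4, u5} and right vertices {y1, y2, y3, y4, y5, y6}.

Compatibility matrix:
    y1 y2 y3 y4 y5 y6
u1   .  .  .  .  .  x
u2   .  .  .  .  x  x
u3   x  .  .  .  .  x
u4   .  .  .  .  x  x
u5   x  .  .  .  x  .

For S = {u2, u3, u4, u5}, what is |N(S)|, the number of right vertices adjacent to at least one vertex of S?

3

The union of neighbours of {u2, u3, u4, u5} is {y1, y5, y6}, which has 3 elements.
Since |N(S)| = 3 < |S| = 4, Hall's condition fails for this subset.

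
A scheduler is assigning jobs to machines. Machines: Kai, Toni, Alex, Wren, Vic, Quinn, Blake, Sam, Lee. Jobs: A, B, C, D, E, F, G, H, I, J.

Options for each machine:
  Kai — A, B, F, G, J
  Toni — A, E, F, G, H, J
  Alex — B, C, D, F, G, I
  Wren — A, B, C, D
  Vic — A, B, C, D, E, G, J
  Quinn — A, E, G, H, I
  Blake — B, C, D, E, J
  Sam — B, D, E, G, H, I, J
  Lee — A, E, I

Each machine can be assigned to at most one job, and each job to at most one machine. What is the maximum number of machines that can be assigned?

9

A valid assignment of size 9: Kai–A, Toni–F, Alex–B, Wren–C, Vic–G, Quinn–H, Blake–E, Sam–J, Lee–I.
This saturates every machine, so 9 is the maximum.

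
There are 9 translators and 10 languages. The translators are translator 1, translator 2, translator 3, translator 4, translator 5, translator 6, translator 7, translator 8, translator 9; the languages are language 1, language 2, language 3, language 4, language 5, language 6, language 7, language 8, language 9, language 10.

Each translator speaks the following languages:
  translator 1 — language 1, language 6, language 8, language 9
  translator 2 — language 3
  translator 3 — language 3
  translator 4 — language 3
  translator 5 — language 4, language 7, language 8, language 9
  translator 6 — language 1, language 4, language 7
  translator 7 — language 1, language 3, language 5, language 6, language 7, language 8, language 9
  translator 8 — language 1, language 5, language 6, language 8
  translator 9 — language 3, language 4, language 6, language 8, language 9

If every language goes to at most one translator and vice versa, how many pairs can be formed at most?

7

For example, pair translator 1-language 9, translator 2-language 3, translator 5-language 4, translator 6-language 7, translator 7-language 1, translator 8-language 6, translator 9-language 8.
The set {translator 2, translator 3, translator 4} has only 1 neighbour ({language 3}), so by Hall's theorem at most 7 of the 9 translators can be matched.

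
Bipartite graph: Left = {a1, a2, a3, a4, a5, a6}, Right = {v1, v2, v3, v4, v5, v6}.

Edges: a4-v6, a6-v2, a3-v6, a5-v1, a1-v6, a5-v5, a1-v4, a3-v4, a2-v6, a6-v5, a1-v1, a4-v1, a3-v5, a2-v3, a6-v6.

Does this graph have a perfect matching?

A valid assignment of size 6: a1–v4, a2–v3, a3–v5, a4–v6, a5–v1, a6–v2.
All 6 left vertices are covered.

Yes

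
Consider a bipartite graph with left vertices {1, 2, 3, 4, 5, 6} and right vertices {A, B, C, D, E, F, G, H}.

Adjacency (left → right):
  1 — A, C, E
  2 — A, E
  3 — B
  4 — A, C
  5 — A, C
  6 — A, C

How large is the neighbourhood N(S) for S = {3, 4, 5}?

The union of neighbours of {3, 4, 5} is {A, B, C}, which has 3 elements.
Since |N(S)| = 3 ≥ |S| = 3, Hall's condition holds for this subset.

3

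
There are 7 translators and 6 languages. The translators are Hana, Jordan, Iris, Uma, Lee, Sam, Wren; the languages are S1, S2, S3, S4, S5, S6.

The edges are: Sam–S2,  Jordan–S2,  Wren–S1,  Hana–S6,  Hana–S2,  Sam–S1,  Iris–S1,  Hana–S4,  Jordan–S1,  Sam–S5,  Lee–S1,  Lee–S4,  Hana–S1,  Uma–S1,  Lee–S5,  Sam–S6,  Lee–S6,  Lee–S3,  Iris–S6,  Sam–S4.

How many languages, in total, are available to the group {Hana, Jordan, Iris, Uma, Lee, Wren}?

6

The union of neighbours of {Hana, Jordan, Iris, Uma, Lee, Wren} is {S1, S2, S3, S4, S5, S6}, which has 6 elements.
Since |N(S)| = 6 ≥ |S| = 6, Hall's condition holds for this subset.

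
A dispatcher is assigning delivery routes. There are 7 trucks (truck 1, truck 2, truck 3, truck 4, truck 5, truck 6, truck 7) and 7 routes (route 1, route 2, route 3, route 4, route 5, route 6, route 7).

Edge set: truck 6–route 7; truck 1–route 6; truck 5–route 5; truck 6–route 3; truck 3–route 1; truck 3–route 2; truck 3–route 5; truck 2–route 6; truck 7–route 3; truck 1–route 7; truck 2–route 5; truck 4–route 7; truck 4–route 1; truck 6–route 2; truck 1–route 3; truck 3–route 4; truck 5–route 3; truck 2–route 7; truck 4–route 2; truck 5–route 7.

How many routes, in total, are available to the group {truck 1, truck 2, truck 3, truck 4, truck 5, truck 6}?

The union of neighbours of {truck 1, truck 2, truck 3, truck 4, truck 5, truck 6} is {route 1, route 2, route 3, route 4, route 5, route 6, route 7}, which has 7 elements.
Since |N(S)| = 7 ≥ |S| = 6, Hall's condition holds for this subset.

7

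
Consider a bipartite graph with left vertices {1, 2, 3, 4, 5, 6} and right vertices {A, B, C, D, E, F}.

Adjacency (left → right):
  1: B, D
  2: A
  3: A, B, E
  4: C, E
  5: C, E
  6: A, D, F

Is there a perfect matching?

Yes

A valid assignment of size 6: 1-D, 2-A, 3-B, 4-C, 5-E, 6-F.
Every left vertex is matched, so this is a perfect matching.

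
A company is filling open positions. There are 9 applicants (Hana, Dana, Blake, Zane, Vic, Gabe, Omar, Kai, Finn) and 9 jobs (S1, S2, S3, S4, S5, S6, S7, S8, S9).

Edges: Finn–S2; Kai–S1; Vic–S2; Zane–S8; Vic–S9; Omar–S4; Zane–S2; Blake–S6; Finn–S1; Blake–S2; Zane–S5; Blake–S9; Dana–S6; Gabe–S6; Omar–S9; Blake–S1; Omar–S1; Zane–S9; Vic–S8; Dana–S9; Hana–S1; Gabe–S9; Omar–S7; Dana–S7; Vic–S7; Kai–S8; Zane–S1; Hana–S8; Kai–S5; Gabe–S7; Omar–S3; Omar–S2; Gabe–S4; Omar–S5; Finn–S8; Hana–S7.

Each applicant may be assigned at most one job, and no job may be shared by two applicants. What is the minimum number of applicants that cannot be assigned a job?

For example, pair Hana–S7, Dana–S9, Blake–S6, Zane–S5, Vic–S8, Gabe–S4, Omar–S3, Kai–S1, Finn–S2.
This saturates every applicant, so 9 is the maximum.
That matches 9 of the 9, leaving 0 unmatched; no matching can do better.

0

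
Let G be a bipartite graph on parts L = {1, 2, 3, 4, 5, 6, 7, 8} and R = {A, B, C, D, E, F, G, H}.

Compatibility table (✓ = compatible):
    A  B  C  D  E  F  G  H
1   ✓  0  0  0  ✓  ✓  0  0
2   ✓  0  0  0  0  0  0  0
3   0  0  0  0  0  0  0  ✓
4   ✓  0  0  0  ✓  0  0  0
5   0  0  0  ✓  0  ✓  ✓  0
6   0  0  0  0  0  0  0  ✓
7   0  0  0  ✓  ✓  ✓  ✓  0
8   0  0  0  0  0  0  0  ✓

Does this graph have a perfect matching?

The set {3, 6, 8} has only 1 neighbour ({H}), so by Hall's theorem at most 6 of the 8 left vertices can be matched.
Hence no matching covers every left vertex.

No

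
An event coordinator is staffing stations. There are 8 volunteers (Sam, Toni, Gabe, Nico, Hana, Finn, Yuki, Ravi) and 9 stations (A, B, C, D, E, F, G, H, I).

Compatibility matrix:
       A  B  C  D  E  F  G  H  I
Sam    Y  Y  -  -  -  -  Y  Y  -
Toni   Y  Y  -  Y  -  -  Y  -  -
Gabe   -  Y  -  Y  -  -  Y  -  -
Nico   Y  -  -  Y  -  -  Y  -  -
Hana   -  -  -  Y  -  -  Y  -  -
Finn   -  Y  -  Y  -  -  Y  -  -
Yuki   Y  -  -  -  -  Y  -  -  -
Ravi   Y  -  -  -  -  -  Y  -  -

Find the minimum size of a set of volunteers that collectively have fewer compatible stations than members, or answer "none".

Take S = {Toni, Gabe, Nico, Hana, Finn}. Its neighbourhood is {A, B, D, G}, so |N(S)| = 4 < |S| = 5.
Every subset of size less than 5 has at least as many neighbours as members, so 5 is the minimum.

5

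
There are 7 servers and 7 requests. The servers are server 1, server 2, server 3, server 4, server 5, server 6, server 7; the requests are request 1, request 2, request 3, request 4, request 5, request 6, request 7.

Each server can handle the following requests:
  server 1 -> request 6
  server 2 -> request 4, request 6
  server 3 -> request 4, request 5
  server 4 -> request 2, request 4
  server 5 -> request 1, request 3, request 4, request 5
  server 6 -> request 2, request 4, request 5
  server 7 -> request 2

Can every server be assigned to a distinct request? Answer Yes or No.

No

The set {server 1, server 2, server 3, server 4, server 6, server 7} has only 4 neighbours ({request 2, request 4, request 5, request 6}), so by Hall's theorem at most 5 of the 7 servers can be matched.
Hence no matching covers every server.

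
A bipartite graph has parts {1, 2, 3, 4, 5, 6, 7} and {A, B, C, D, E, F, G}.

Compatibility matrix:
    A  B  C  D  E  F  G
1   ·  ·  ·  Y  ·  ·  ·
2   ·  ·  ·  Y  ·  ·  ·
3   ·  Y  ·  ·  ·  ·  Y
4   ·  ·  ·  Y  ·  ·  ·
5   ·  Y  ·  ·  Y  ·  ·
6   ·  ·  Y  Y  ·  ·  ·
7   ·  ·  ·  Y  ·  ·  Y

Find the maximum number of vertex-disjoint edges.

5

One maximum matching: 1–D, 3–B, 5–E, 6–C, 7–G.
The set {1, 2, 4} has only 1 neighbour ({D}), so by Hall's theorem at most 5 of the 7 left vertices can be matched.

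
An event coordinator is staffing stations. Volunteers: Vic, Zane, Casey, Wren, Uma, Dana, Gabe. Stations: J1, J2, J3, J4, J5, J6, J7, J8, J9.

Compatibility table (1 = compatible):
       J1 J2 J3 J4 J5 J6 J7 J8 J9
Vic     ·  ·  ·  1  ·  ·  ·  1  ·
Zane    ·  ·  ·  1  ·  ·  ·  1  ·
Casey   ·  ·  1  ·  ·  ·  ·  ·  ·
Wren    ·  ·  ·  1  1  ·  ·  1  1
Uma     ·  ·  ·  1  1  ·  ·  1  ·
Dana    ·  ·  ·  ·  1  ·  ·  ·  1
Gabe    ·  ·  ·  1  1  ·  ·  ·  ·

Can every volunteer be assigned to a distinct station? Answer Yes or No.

The set {Vic, Zane, Wren, Uma, Dana, Gabe} has only 4 neighbours ({J4, J5, J8, J9}), so by Hall's theorem at most 5 of the 7 volunteers can be matched.
Hence no matching covers every volunteer.

No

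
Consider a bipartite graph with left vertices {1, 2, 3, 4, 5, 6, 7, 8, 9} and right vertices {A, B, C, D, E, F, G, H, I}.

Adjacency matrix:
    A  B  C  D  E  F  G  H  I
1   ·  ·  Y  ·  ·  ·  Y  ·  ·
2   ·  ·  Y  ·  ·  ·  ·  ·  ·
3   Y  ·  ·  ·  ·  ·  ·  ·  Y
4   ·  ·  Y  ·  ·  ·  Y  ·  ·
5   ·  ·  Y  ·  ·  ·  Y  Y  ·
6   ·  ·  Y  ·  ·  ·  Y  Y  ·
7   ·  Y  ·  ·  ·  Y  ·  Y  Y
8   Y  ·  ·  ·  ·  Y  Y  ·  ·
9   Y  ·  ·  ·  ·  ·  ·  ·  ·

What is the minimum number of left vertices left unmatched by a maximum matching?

One maximum matching: 1→G, 2→C, 3→I, 5→H, 7→B, 8→F, 9→A.
The set {1, 2, 4, 5, 6} has only 3 neighbours ({C, G, H}), so by Hall's theorem at most 7 of the 9 left vertices can be matched.
That matches 7 of the 9, leaving 2 unmatched; no matching can do better.

2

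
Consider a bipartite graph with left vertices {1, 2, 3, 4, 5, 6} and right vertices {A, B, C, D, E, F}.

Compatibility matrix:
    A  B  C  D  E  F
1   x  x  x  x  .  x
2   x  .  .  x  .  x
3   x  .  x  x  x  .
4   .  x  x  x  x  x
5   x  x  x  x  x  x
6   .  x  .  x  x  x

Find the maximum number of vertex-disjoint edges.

For example, pair 1-A, 2-D, 3-C, 4-F, 5-E, 6-B.
This saturates every left vertex, so 6 is the maximum.

6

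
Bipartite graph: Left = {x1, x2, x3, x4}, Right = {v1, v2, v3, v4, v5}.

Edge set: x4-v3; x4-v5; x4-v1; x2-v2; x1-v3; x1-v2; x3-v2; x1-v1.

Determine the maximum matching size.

3

One maximum matching: x1-v3, x2-v2, x4-v1.
The set {x2, x3} has only 1 neighbour ({v2}), so by Hall's theorem at most 3 of the 4 left vertices can be matched.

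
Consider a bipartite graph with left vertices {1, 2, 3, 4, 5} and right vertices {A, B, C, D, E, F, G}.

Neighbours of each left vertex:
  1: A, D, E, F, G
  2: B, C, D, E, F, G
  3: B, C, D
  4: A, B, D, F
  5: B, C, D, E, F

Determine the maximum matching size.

For example, pair 1-A, 2-G, 3-C, 4-B, 5-E.
This saturates every left vertex, so 5 is the maximum.

5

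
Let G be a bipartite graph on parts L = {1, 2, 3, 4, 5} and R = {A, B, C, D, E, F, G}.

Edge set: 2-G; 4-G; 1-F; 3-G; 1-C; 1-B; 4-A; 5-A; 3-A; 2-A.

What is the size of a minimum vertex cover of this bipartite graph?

3

The 3 edges 1–B, 2–A, 3–G form a matching, so any vertex cover needs at least 3 vertices (one per matched edge).
Conversely {1, A, G} meets every edge and has exactly 3 vertices, so 3 is optimal.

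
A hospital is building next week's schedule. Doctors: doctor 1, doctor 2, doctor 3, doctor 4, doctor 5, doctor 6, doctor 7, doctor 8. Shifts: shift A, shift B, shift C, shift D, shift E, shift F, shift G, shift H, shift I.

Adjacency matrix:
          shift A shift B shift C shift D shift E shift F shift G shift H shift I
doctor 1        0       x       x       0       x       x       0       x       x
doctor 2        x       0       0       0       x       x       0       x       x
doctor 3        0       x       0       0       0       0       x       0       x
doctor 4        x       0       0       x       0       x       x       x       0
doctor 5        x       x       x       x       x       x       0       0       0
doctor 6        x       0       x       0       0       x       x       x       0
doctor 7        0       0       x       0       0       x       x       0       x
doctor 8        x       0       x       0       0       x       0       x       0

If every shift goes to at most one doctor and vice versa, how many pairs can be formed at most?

For example, pair doctor 1–shift H, doctor 2–shift A, doctor 3–shift B, doctor 4–shift D, doctor 5–shift C, doctor 6–shift G, doctor 7–shift I, doctor 8–shift F.
This saturates every doctor, so 8 is the maximum.

8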